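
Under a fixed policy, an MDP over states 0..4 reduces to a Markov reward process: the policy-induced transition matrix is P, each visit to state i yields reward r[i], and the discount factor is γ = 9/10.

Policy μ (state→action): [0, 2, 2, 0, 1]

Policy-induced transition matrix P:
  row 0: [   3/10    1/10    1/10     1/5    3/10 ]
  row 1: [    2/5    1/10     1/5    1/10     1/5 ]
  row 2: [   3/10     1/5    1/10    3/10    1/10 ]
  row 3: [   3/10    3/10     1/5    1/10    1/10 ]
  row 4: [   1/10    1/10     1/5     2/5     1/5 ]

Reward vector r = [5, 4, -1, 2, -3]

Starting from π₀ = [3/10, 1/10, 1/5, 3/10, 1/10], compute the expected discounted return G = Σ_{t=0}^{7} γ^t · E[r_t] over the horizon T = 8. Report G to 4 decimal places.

t=0: π = [0.3000, 0.1000, 0.2000, 0.3000, 0.1000], E[r] = 2.0000, γ^t·E[r] = 2.000000, running G = 2.000000
t=1: π = [0.2900, 0.1800, 0.1500, 0.2000, 0.1800], E[r] = 1.8800, γ^t·E[r] = 1.692000, running G = 3.692000
t=2: π = [0.2820, 0.1550, 0.1560, 0.2130, 0.1940], E[r] = 1.7180, γ^t·E[r] = 1.391580, running G = 5.083580
t=3: π = [0.2767, 0.1582, 0.1562, 0.2176, 0.1913], E[r] = 1.7214, γ^t·E[r] = 1.254901, running G = 6.338481
t=4: π = [0.2776, 0.1591, 0.1567, 0.2163, 0.1903], E[r] = 1.7294, γ^t·E[r] = 1.134646, running G = 7.473127
t=5: π = [0.2779, 0.1589, 0.1566, 0.2162, 0.1905], E[r] = 1.7294, γ^t·E[r] = 1.021215, running G = 8.494341
t=6: π = [0.2778, 0.1589, 0.1566, 0.2162, 0.1905], E[r] = 1.7290, γ^t·E[r] = 0.918848, running G = 9.413189
t=7: π = [0.2778, 0.1589, 0.1566, 0.2162, 0.1905], E[r] = 1.7290, γ^t·E[r] = 0.826962, running G = 10.240151

G = 10.2402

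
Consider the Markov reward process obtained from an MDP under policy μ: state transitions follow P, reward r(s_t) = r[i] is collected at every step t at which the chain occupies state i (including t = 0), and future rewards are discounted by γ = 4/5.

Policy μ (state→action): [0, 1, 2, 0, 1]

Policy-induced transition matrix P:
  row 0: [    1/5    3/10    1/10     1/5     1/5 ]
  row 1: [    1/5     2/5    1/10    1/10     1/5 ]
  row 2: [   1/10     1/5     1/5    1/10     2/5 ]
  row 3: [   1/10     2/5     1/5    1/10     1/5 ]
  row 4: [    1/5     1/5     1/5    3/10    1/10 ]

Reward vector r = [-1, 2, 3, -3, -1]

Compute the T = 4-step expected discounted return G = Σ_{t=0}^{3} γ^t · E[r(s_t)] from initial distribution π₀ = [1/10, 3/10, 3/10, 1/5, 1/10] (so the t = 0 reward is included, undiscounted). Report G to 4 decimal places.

t=0: π = [0.1000, 0.3000, 0.3000, 0.2000, 0.1000], E[r] = 0.7000, γ^t·E[r] = 0.700000, running G = 0.700000
t=1: π = [0.1500, 0.3100, 0.1600, 0.1300, 0.2500], E[r] = 0.3100, γ^t·E[r] = 0.248000, running G = 0.948000
t=2: π = [0.1710, 0.3030, 0.1540, 0.1650, 0.2070], E[r] = 0.1950, γ^t·E[r] = 0.124800, running G = 1.072800
t=3: π = [0.1681, 0.3107, 0.1526, 0.1585, 0.2101], E[r] = 0.2255, γ^t·E[r] = 0.115456, running G = 1.188256

G = 1.1883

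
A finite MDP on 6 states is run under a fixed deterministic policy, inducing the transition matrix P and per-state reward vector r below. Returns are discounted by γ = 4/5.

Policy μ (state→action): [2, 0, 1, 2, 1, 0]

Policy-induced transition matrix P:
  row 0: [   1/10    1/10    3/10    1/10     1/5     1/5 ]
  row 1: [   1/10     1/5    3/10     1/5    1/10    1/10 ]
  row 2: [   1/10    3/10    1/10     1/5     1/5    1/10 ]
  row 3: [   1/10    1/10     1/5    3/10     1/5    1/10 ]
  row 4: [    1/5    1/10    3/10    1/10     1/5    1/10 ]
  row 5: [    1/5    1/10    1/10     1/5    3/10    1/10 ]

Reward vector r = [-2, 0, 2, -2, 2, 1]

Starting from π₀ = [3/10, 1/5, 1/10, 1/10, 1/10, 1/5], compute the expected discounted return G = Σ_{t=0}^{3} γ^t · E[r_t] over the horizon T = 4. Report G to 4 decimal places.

G = 0.4594

t=0: π = [0.3000, 0.2000, 0.1000, 0.1000, 0.1000, 0.2000], E[r] = -0.2000, γ^t·E[r] = -0.200000, running G = -0.200000
t=1: π = [0.1300, 0.1400, 0.2300, 0.1700, 0.2000, 0.1300], E[r] = 0.3900, γ^t·E[r] = 0.312000, running G = 0.112000
t=2: π = [0.1330, 0.1600, 0.2110, 0.1840, 0.1990, 0.1130], E[r] = 0.2990, γ^t·E[r] = 0.191360, running G = 0.303360
t=3: π = [0.1312, 0.1582, 0.2168, 0.1852, 0.1953, 0.1133], E[r] = 0.3047, γ^t·E[r] = 0.156006, running G = 0.459366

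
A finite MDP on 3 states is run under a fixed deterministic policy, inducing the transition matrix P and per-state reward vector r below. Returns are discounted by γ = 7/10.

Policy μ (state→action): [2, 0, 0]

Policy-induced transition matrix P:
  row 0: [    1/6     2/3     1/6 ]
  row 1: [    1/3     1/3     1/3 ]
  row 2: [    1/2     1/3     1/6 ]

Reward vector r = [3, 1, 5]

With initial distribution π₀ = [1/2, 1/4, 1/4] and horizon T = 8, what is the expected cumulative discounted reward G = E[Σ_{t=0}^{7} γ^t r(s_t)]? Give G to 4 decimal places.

G = 8.4566

t=0: π = [0.5000, 0.2500, 0.2500], E[r] = 3.0000, γ^t·E[r] = 3.000000, running G = 3.000000
t=1: π = [0.2917, 0.5000, 0.2083], E[r] = 2.4167, γ^t·E[r] = 1.691667, running G = 4.691667
t=2: π = [0.3194, 0.4306, 0.2500], E[r] = 2.6389, γ^t·E[r] = 1.293056, running G = 5.984722
t=3: π = [0.3218, 0.4398, 0.2384], E[r] = 2.5972, γ^t·E[r] = 0.890847, running G = 6.875569
t=4: π = [0.3194, 0.4406, 0.2400], E[r] = 2.5988, γ^t·E[r] = 0.623964, running G = 7.499533
t=5: π = [0.3201, 0.4398, 0.2401], E[r] = 2.6006, γ^t·E[r] = 0.437077, running G = 7.936610
t=6: π = [0.3200, 0.4400, 0.2400], E[r] = 2.5999, γ^t·E[r] = 0.305873, running G = 8.242483
t=7: π = [0.3200, 0.4400, 0.2400], E[r] = 2.6000, γ^t·E[r] = 0.214122, running G = 8.456605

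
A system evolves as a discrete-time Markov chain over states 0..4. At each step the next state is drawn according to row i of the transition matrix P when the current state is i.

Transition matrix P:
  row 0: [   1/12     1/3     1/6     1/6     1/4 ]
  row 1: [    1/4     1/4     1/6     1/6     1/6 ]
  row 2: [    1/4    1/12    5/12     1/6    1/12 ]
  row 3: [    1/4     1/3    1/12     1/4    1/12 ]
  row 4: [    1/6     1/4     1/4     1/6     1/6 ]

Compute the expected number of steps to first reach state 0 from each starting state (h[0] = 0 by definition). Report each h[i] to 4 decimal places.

First-step conditioning: h[0] = 0; for i ≠ 0, h[i] = 1 + Σ_k P[i][k]·h[k].
  h[1] = 1 + 1/4·h[1] + 1/6·h[2] + 1/6·h[3] + 1/6·h[4]
  h[2] = 1 + 1/12·h[1] + 5/12·h[2] + 1/6·h[3] + 1/12·h[4]
  h[3] = 1 + 1/3·h[1] + 1/12·h[2] + 1/4·h[3] + 1/12·h[4]
  h[4] = 1 + 1/4·h[1] + 1/4·h[2] + 1/6·h[3] + 1/6·h[4]
Solving the 4×4 linear system over states ≠ 0 gives exactly h = [0, 14388/3437, 14256/3437, 14292/3437, 15576/3437] (h[0] = 0 is the target).

h = [0.0000, 4.1862, 4.1478, 4.1583, 4.5319]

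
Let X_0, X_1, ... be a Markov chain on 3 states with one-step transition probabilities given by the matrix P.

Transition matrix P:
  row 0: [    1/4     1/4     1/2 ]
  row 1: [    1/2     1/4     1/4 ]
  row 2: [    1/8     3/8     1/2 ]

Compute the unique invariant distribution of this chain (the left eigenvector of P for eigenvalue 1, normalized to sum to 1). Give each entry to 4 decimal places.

Balance equations π_j = Σ_i π_i·P[i][j]:
  π_0 = 1/4·π_0 + 1/2·π_1 + 1/8·π_2
  π_1 = 1/4·π_0 + 1/4·π_1 + 3/8·π_2
  normalize: π_0 + π_1 + π_2 = 1
Solving the linear system gives exactly π = [3/11, 10/33, 14/33].

π = [0.2727, 0.3030, 0.4242]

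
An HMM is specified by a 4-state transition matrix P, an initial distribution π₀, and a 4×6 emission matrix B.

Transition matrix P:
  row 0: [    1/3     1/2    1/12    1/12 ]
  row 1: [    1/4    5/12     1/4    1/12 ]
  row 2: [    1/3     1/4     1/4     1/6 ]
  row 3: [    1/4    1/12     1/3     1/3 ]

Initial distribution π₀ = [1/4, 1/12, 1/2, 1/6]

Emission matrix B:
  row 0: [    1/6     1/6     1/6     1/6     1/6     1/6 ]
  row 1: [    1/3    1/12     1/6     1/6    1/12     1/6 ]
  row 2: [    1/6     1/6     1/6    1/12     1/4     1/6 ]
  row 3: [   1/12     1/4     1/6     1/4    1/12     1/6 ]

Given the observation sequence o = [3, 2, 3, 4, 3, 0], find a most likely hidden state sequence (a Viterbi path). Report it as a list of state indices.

t=0: δ = [4.167e-02, 1.389e-02, 4.167e-02, 4.167e-02]  (obs o_0=3)
t=1: δ = [2.315e-03, 3.472e-03, 2.315e-03, 2.315e-03]  ψ = [0, 0, 3, 3]  (obs o_1=2)
t=2: δ = [1.447e-04, 2.411e-04, 7.234e-05, 1.929e-04]  ψ = [1, 1, 1, 3]  (obs o_2=3)
t=3: δ = [1.005e-05, 8.372e-06, 1.608e-05, 5.358e-06]  ψ = [1, 1, 3, 3]  (obs o_3=4)
t=4: δ = [8.931e-07, 8.372e-07, 3.349e-07, 6.698e-07]  ψ = [2, 0, 2, 2]  (obs o_4=3)
t=5: δ = [4.961e-08, 1.488e-07, 3.721e-08, 1.861e-08]  ψ = [0, 0, 3, 3]  (obs o_5=0)
backtrack: best end state = 1; path = [3, 3, 3, 2, 0, 1]

path = [3, 3, 3, 2, 0, 1]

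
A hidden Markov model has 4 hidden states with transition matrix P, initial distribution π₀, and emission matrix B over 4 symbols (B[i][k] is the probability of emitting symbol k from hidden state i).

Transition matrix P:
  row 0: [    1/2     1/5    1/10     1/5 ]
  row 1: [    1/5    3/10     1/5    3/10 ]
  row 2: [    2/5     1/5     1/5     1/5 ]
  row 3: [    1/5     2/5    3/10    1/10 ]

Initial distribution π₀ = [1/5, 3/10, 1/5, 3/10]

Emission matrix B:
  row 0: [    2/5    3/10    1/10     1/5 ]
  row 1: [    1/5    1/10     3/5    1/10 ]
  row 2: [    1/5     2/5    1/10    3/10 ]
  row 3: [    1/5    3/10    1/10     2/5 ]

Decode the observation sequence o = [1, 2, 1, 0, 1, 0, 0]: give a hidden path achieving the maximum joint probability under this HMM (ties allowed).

t=0: δ = [6.000e-02, 3.000e-02, 8.000e-02, 9.000e-02]  (obs o_0=1)
t=1: δ = [3.200e-03, 2.160e-02, 2.700e-03, 1.600e-03]  ψ = [2, 3, 3, 2]  (obs o_1=2)
t=2: δ = [1.296e-03, 6.480e-04, 1.728e-03, 1.944e-03]  ψ = [1, 1, 1, 1]  (obs o_2=1)
t=3: δ = [2.765e-04, 1.555e-04, 1.166e-04, 6.912e-05]  ψ = [2, 3, 3, 2]  (obs o_3=0)
t=4: δ = [4.147e-05, 5.530e-06, 1.244e-05, 1.659e-05]  ψ = [0, 0, 1, 0]  (obs o_4=1)
t=5: δ = [8.294e-06, 1.659e-06, 9.953e-07, 1.659e-06]  ψ = [0, 0, 3, 0]  (obs o_5=0)
t=6: δ = [1.659e-06, 3.318e-07, 1.659e-07, 3.318e-07]  ψ = [0, 0, 0, 0]  (obs o_6=0)
backtrack: best end state = 0; path = [3, 1, 2, 0, 0, 0, 0]

path = [3, 1, 2, 0, 0, 0, 0]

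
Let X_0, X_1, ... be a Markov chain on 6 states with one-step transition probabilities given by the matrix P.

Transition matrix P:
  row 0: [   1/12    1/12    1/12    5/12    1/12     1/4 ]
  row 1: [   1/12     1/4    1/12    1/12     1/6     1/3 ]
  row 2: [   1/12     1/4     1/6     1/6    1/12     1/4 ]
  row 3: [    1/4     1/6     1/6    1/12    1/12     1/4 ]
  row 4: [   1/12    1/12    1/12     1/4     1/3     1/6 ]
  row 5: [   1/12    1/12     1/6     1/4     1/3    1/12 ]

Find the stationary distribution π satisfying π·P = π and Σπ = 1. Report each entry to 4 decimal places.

π = [0.1168, 0.1458, 0.1283, 0.2010, 0.1975, 0.2106]

Balance equations π_j = Σ_i π_i·P[i][j]:
  π_0 = 1/12·π_0 + 1/12·π_1 + 1/12·π_2 + 1/4·π_3 + 1/12·π_4 + 1/12·π_5
  π_1 = 1/12·π_0 + 1/4·π_1 + 1/4·π_2 + 1/6·π_3 + 1/12·π_4 + 1/12·π_5
  π_2 = 1/12·π_0 + 1/12·π_1 + 1/6·π_2 + 1/6·π_3 + 1/12·π_4 + 1/6·π_5
  π_3 = 5/12·π_0 + 1/12·π_1 + 1/6·π_2 + 1/12·π_3 + 1/4·π_4 + 1/4·π_5
  π_4 = 1/12·π_0 + 1/6·π_1 + 1/12·π_2 + 1/12·π_3 + 1/3·π_4 + 1/3·π_5
  normalize: π_0 + π_1 + π_2 + π_3 + π_4 + π_5 = 1
Solving the linear system gives exactly π = [13905/119018, 34697/238036, 15273/119018, 23921/119018, 47013/238036, 12532/59509].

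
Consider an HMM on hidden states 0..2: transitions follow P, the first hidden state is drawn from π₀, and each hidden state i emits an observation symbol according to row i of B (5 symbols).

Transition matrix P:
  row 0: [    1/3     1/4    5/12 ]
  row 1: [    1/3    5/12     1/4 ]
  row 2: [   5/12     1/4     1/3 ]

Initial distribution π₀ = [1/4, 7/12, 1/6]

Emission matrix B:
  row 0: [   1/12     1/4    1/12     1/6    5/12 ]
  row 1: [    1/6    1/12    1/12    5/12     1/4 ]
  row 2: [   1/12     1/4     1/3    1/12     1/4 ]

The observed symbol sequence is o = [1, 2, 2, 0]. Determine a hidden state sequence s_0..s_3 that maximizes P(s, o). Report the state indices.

t=0: δ = [6.250e-02, 4.861e-02, 4.167e-02]  (obs o_0=1)
t=1: δ = [1.736e-03, 1.688e-03, 8.681e-03]  ψ = [0, 1, 0]  (obs o_1=2)
t=2: δ = [3.014e-04, 1.808e-04, 9.645e-04]  ψ = [2, 2, 2]  (obs o_2=2)
t=3: δ = [3.349e-05, 4.019e-05, 2.679e-05]  ψ = [2, 2, 2]  (obs o_3=0)
backtrack: best end state = 1; path = [0, 2, 2, 1]

path = [0, 2, 2, 1]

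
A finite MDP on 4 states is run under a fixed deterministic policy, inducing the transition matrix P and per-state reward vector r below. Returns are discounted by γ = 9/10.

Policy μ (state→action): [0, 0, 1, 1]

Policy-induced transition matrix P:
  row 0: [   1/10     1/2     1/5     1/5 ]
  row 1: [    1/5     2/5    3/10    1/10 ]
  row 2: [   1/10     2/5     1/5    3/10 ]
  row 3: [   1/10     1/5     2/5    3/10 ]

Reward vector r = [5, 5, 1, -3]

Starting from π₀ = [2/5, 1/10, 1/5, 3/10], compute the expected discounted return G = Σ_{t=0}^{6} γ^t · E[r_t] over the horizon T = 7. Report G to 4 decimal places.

t=0: π = [0.4000, 0.1000, 0.2000, 0.3000], E[r] = 1.8000, γ^t·E[r] = 1.800000, running G = 1.800000
t=1: π = [0.1100, 0.3800, 0.2700, 0.2400], E[r] = 2.0000, γ^t·E[r] = 1.800000, running G = 3.600000
t=2: π = [0.1380, 0.3630, 0.2860, 0.2130], E[r] = 2.1520, γ^t·E[r] = 1.743120, running G = 5.343120
t=3: π = [0.1363, 0.3712, 0.2789, 0.2136], E[r] = 2.1756, γ^t·E[r] = 1.586012, running G = 6.929132
t=4: π = [0.1371, 0.3709, 0.2798, 0.2121], E[r] = 2.1836, γ^t·E[r] = 1.432660, running G = 8.361792
t=5: π = [0.1371, 0.3713, 0.2795, 0.2121], E[r] = 2.1851, γ^t·E[r] = 1.290270, running G = 9.652063
t=6: π = [0.1371, 0.3713, 0.2795, 0.2120], E[r] = 2.1855, γ^t·E[r] = 1.161481, running G = 10.813543

G = 10.8135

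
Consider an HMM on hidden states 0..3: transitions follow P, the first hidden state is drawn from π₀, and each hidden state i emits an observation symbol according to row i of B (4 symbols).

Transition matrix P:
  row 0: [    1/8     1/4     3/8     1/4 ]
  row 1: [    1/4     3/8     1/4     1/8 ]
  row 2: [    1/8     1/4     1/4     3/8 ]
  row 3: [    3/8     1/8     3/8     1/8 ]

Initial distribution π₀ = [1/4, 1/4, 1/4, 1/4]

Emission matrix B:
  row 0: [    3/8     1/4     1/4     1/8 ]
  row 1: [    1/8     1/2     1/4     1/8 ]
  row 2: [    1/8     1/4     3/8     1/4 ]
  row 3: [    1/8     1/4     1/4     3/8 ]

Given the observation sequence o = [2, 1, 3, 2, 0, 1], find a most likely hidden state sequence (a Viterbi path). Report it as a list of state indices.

t=0: δ = [6.250e-02, 6.250e-02, 9.375e-02, 6.250e-02]  (obs o_0=2)
t=1: δ = [5.859e-03, 1.172e-02, 5.859e-03, 8.789e-03]  ψ = [3, 1, 0, 2]  (obs o_1=1)
t=2: δ = [4.120e-04, 5.493e-04, 8.240e-04, 8.240e-04]  ψ = [3, 1, 3, 2]  (obs o_2=3)
t=3: δ = [7.725e-05, 5.150e-05, 1.159e-04, 7.725e-05]  ψ = [3, 1, 3, 2]  (obs o_3=2)
t=4: δ = [1.086e-05, 3.621e-06, 3.621e-06, 5.431e-06]  ψ = [3, 2, 0, 2]  (obs o_4=0)
t=5: δ = [5.092e-07, 1.358e-06, 1.018e-06, 6.789e-07]  ψ = [3, 0, 0, 0]  (obs o_5=1)
backtrack: best end state = 1; path = [2, 3, 2, 3, 0, 1]

path = [2, 3, 2, 3, 0, 1]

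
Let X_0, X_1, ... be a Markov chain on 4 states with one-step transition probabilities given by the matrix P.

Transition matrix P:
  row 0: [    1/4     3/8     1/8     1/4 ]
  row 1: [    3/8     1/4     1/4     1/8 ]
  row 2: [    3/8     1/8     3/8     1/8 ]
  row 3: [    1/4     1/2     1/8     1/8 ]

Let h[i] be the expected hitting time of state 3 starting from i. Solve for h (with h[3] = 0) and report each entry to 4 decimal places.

h = [5.3333, 6.0000, 6.0000, 0.0000]

First-step conditioning: h[3] = 0; for i ≠ 3, h[i] = 1 + Σ_k P[i][k]·h[k].
  h[0] = 1 + 1/4·h[0] + 3/8·h[1] + 1/8·h[2]
  h[1] = 1 + 3/8·h[0] + 1/4·h[1] + 1/4·h[2]
  h[2] = 1 + 3/8·h[0] + 1/8·h[1] + 3/8·h[2]
Solving the 3×3 linear system over states ≠ 3 gives exactly h = [16/3, 6, 6, 0] (h[3] = 0 is the target).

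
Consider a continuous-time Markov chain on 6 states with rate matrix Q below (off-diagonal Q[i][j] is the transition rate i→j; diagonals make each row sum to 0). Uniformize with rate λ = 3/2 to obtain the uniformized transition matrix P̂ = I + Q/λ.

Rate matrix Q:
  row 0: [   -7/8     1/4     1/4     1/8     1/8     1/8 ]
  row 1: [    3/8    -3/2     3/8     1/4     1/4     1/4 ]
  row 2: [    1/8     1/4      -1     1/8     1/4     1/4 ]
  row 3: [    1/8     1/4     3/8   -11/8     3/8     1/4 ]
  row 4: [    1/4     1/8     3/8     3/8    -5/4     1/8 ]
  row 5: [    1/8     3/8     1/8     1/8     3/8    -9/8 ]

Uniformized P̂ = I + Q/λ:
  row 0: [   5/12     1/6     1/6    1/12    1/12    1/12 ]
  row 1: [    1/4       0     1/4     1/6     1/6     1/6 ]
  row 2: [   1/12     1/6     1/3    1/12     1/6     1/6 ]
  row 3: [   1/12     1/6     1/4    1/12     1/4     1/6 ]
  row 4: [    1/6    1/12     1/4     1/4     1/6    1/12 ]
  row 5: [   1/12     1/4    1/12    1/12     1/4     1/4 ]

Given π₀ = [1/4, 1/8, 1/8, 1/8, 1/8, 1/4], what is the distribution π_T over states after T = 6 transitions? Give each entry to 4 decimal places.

π = [0.1821, 0.1411, 0.2290, 0.1241, 0.1743, 0.1494]

t=0: π = [0.2500, 0.1250, 0.1250, 0.1250, 0.1250, 0.2500]
t=1: π = [0.1979, 0.1563, 0.1979, 0.1146, 0.1771, 0.1563]
t=2: π = [0.1901, 0.1389, 0.2240, 0.1259, 0.1727, 0.1484]
t=3: π = [0.1842, 0.1415, 0.2281, 0.1237, 0.1737, 0.1488]
t=4: π = [0.1828, 0.1410, 0.2289, 0.1241, 0.1740, 0.1492]
t=5: π = [0.1823, 0.1411, 0.2290, 0.1241, 0.1742, 0.1494]
t=6: π = [0.1821, 0.1411, 0.2290, 0.1241, 0.1743, 0.1494]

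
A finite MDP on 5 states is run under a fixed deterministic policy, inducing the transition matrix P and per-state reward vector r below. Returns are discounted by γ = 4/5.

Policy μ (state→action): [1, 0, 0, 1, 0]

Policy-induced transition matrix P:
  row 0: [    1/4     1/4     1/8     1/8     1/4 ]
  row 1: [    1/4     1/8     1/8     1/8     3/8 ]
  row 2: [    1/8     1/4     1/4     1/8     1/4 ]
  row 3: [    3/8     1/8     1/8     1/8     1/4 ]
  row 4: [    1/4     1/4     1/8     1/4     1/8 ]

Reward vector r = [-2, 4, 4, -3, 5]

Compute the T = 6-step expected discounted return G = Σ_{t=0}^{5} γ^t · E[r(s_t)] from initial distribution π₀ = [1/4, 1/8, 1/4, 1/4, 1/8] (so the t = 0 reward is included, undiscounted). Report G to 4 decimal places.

G = 5.4086

t=0: π = [0.2500, 0.1250, 0.2500, 0.2500, 0.1250], E[r] = 0.8750, γ^t·E[r] = 0.875000, running G = 0.875000
t=1: π = [0.2500, 0.2031, 0.1563, 0.1406, 0.2500], E[r] = 1.7656, γ^t·E[r] = 1.412500, running G = 2.287500
t=2: π = [0.2480, 0.2070, 0.1445, 0.1563, 0.2441], E[r] = 1.6621, γ^t·E[r] = 1.063750, running G = 3.351250
t=3: π = [0.2515, 0.2046, 0.1431, 0.1555, 0.2454], E[r] = 1.6479, γ^t·E[r] = 0.843750, running G = 4.195000
t=4: π = [0.2516, 0.2050, 0.1429, 0.1557, 0.2449], E[r] = 1.6459, γ^t·E[r] = 0.674150, running G = 4.869150
t=5: π = [0.2516, 0.2049, 0.1429, 0.1556, 0.2450], E[r] = 1.6461, γ^t·E[r] = 0.539404, running G = 5.408554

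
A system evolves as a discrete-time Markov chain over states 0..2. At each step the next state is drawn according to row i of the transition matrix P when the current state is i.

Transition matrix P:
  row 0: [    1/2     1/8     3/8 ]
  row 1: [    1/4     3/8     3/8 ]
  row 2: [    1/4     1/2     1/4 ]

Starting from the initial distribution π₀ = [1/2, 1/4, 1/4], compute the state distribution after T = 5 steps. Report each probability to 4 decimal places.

t=0: π = [0.5000, 0.2500, 0.2500]
t=1: π = [0.3750, 0.2813, 0.3438]
t=2: π = [0.3438, 0.3242, 0.3320]
t=3: π = [0.3359, 0.3306, 0.3335]
t=4: π = [0.3340, 0.3327, 0.3333]
t=5: π = [0.3335, 0.3332, 0.3333]

π = [0.3335, 0.3332, 0.3333]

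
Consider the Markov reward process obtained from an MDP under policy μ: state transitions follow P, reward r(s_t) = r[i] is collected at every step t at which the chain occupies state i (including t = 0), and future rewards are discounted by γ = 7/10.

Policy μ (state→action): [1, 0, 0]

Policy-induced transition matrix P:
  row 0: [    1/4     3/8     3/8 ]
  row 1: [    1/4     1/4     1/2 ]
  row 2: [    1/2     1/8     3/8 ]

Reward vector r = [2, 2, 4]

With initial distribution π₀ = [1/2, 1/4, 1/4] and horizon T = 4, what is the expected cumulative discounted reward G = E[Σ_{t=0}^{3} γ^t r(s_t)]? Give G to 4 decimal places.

t=0: π = [0.5000, 0.2500, 0.2500], E[r] = 2.5000, γ^t·E[r] = 2.500000, running G = 2.500000
t=1: π = [0.3125, 0.2813, 0.4063], E[r] = 2.8125, γ^t·E[r] = 1.968750, running G = 4.468750
t=2: π = [0.3516, 0.2383, 0.4102], E[r] = 2.8203, γ^t·E[r] = 1.381953, running G = 5.850703
t=3: π = [0.3525, 0.2427, 0.4048], E[r] = 2.8096, γ^t·E[r] = 0.963683, running G = 6.814386

G = 6.8144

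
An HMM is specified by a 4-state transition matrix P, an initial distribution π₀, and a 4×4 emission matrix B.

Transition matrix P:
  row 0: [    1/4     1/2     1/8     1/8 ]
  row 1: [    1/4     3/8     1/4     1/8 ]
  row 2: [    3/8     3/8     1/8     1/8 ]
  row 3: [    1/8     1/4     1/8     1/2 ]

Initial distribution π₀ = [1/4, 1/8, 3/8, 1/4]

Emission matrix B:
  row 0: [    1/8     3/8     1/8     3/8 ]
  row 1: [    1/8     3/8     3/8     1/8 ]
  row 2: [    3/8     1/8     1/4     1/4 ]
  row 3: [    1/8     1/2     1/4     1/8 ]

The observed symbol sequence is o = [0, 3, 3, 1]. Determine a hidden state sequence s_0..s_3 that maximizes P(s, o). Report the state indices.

t=0: δ = [3.125e-02, 1.562e-02, 1.406e-01, 3.125e-02]  (obs o_0=0)
t=1: δ = [1.978e-02, 6.592e-03, 4.395e-03, 2.197e-03]  ψ = [2, 2, 2, 2]  (obs o_1=3)
t=2: δ = [1.854e-03, 1.236e-03, 6.180e-04, 3.090e-04]  ψ = [0, 0, 0, 0]  (obs o_2=3)
t=3: δ = [1.738e-04, 3.476e-04, 3.862e-05, 1.159e-04]  ψ = [0, 0, 1, 0]  (obs o_3=1)
backtrack: best end state = 1; path = [2, 0, 0, 1]

path = [2, 0, 0, 1]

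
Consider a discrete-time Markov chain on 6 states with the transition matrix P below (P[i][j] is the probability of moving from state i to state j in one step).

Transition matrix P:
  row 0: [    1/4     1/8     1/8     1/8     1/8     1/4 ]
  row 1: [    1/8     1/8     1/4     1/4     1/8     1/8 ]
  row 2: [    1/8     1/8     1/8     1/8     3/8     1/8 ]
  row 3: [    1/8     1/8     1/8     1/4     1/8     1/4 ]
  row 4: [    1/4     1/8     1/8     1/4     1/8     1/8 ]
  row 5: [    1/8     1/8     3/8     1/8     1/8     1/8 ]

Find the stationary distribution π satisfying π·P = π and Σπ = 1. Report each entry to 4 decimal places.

Balance equations π_j = Σ_i π_i·P[i][j]:
  π_0 = 1/4·π_0 + 1/8·π_1 + 1/8·π_2 + 1/8·π_3 + 1/4·π_4 + 1/8·π_5
  π_1 = 1/8·π_0 + 1/8·π_1 + 1/8·π_2 + 1/8·π_3 + 1/8·π_4 + 1/8·π_5
  π_2 = 1/8·π_0 + 1/4·π_1 + 1/8·π_2 + 1/8·π_3 + 1/8·π_4 + 3/8·π_5
  π_3 = 1/8·π_0 + 1/4·π_1 + 1/8·π_2 + 1/4·π_3 + 1/4·π_4 + 1/8·π_5
  π_4 = 1/8·π_0 + 1/8·π_1 + 3/8·π_2 + 1/8·π_3 + 1/8·π_4 + 1/8·π_5
  normalize: π_0 + π_1 + π_2 + π_3 + π_4 + π_5 = 1
Solving the linear system gives exactly π = [2791/16688, 1/8, 109/596, 3089/16688, 407/2384, 403/2384].

π = [0.1672, 0.1250, 0.1829, 0.1851, 0.1707, 0.1690]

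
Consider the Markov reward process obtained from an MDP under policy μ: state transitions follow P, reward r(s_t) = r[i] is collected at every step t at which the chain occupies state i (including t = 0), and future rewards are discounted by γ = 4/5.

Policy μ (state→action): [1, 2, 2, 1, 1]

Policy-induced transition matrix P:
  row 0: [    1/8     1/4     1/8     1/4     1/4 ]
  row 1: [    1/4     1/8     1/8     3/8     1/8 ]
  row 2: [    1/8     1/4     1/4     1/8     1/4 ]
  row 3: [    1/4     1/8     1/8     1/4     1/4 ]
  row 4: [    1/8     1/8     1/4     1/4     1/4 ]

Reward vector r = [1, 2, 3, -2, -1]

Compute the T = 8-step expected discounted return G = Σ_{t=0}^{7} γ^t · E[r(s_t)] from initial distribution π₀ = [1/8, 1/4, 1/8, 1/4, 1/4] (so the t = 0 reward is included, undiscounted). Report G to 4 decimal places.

G = 1.2040

t=0: π = [0.1250, 0.2500, 0.1250, 0.2500, 0.2500], E[r] = 0.2500, γ^t·E[r] = 0.250000, running G = 0.250000
t=1: π = [0.1875, 0.1563, 0.1719, 0.2656, 0.2188], E[r] = 0.2656, γ^t·E[r] = 0.212500, running G = 0.462500
t=2: π = [0.1777, 0.1699, 0.1738, 0.2480, 0.2305], E[r] = 0.3125, γ^t·E[r] = 0.200000, running G = 0.662500
t=3: π = [0.1772, 0.1689, 0.1755, 0.2495, 0.2288], E[r] = 0.3140, γ^t·E[r] = 0.160750, running G = 0.823250
t=4: π = [0.1773, 0.1691, 0.1755, 0.2492, 0.2289], E[r] = 0.3149, γ^t·E[r] = 0.128975, running G = 0.952225
t=5: π = [0.1773, 0.1691, 0.1756, 0.2492, 0.2289], E[r] = 0.3149, γ^t·E[r] = 0.103186, running G = 1.055411
t=6: π = [0.1773, 0.1691, 0.1756, 0.2492, 0.2289], E[r] = 0.3149, γ^t·E[r] = 0.082550, running G = 1.137961
t=7: π = [0.1773, 0.1691, 0.1756, 0.2492, 0.2289], E[r] = 0.3149, γ^t·E[r] = 0.066040, running G = 1.204001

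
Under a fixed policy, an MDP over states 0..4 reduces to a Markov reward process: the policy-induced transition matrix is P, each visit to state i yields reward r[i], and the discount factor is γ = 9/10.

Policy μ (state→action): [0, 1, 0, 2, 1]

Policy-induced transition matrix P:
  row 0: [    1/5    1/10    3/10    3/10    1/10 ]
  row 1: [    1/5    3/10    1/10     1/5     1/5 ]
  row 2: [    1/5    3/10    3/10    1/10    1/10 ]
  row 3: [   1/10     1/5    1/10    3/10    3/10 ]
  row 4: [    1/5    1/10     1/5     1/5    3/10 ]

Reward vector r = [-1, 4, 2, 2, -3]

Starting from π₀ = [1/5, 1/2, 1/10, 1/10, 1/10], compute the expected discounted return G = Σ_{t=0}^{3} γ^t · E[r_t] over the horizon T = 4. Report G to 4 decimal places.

t=0: π = [0.2000, 0.5000, 0.1000, 0.1000, 0.1000], E[r] = 1.9000, γ^t·E[r] = 1.900000, running G = 1.900000
t=1: π = [0.1900, 0.2300, 0.1700, 0.2200, 0.1900], E[r] = 0.9400, γ^t·E[r] = 0.846000, running G = 2.746000
t=2: π = [0.1780, 0.2020, 0.1910, 0.2240, 0.2050], E[r] = 0.8450, γ^t·E[r] = 0.684450, running G = 3.430450
t=3: π = [0.1776, 0.2010, 0.1943, 0.2211, 0.2060], E[r] = 0.8392, γ^t·E[r] = 0.611777, running G = 4.042227

G = 4.0422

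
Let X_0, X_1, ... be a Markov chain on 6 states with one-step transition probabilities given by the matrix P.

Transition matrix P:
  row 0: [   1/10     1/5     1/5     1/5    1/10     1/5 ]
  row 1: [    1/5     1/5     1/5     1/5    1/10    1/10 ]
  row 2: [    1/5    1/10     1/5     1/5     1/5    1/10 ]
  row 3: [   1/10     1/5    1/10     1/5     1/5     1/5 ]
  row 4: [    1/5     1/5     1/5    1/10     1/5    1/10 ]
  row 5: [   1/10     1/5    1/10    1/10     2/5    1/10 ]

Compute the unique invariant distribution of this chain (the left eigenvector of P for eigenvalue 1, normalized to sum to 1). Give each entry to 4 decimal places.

Balance equations π_j = Σ_i π_i·P[i][j]:
  π_0 = 1/10·π_0 + 1/5·π_1 + 1/5·π_2 + 1/10·π_3 + 1/5·π_4 + 1/10·π_5
  π_1 = 1/5·π_0 + 1/5·π_1 + 1/10·π_2 + 1/5·π_3 + 1/5·π_4 + 1/5·π_5
  π_2 = 1/5·π_0 + 1/5·π_1 + 1/5·π_2 + 1/10·π_3 + 1/5·π_4 + 1/10·π_5
  π_3 = 1/5·π_0 + 1/5·π_1 + 1/5·π_2 + 1/5·π_3 + 1/10·π_4 + 1/10·π_5
  π_4 = 1/10·π_0 + 1/10·π_1 + 1/5·π_2 + 1/5·π_3 + 1/5·π_4 + 2/5·π_5
  normalize: π_0 + π_1 + π_2 + π_3 + π_4 + π_5 = 1
Solving the linear system gives exactly π = [15780/102089, 18682/102089, 17358/102089, 17101/102089, 19671/102089, 13497/102089].

π = [0.1546, 0.1830, 0.1700, 0.1675, 0.1927, 0.1322]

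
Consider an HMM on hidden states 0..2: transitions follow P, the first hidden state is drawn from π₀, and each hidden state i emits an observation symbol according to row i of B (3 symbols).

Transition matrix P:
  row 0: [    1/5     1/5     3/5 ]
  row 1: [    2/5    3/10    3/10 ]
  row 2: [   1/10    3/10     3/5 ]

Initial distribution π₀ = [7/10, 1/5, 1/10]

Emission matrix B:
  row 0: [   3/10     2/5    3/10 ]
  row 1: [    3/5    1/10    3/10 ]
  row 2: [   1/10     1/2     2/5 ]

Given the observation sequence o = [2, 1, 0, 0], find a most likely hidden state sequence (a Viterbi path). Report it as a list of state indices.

t=0: δ = [2.100e-01, 6.000e-02, 4.000e-02]  (obs o_0=2)
t=1: δ = [1.680e-02, 4.200e-03, 6.300e-02]  ψ = [0, 0, 0]  (obs o_1=1)
t=2: δ = [1.890e-03, 1.134e-02, 3.780e-03]  ψ = [2, 2, 2]  (obs o_2=0)
t=3: δ = [1.361e-03, 2.041e-03, 3.402e-04]  ψ = [1, 1, 1]  (obs o_3=0)
backtrack: best end state = 1; path = [0, 2, 1, 1]

path = [0, 2, 1, 1]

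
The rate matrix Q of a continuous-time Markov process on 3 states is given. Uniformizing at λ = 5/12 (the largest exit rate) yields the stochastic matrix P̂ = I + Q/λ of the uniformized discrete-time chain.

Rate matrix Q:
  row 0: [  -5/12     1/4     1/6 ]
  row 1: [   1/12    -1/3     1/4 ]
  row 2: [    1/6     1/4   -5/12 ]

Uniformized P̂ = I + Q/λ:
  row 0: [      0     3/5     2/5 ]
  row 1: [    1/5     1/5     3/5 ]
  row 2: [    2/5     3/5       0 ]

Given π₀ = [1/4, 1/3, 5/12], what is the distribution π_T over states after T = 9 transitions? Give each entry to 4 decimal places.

t=0: π = [0.2500, 0.3333, 0.4167]
t=1: π = [0.2333, 0.4667, 0.3000]
t=2: π = [0.2133, 0.4133, 0.3733]
t=3: π = [0.2320, 0.4347, 0.3333]
t=4: π = [0.2203, 0.4261, 0.3536]
t=5: π = [0.2267, 0.4295, 0.3438]
t=6: π = [0.2234, 0.4282, 0.3484]
t=7: π = [0.2250, 0.4287, 0.3463]
t=8: π = [0.2243, 0.4285, 0.3472]
t=9: π = [0.2246, 0.4286, 0.3468]

π = [0.2246, 0.4286, 0.3468]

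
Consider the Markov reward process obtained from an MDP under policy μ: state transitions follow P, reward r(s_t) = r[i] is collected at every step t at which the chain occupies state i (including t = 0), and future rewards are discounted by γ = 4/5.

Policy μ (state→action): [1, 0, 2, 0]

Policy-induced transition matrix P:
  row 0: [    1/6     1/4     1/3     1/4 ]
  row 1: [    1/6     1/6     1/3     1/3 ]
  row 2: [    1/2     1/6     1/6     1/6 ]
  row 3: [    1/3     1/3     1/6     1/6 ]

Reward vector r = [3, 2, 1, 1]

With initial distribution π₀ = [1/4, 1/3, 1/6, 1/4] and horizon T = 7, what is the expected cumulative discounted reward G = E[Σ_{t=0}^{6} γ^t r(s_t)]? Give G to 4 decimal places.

G = 7.1334

t=0: π = [0.2500, 0.3333, 0.1667, 0.2500], E[r] = 1.8333, γ^t·E[r] = 1.833333, running G = 1.833333
t=1: π = [0.2639, 0.2292, 0.2639, 0.2431], E[r] = 1.7569, γ^t·E[r] = 1.405556, running G = 3.238889
t=2: π = [0.2951, 0.2292, 0.2488, 0.2269], E[r] = 1.8194, γ^t·E[r] = 1.164444, running G = 4.403333
t=3: π = [0.2874, 0.2291, 0.2541, 0.2295], E[r] = 1.8039, γ^t·E[r] = 0.923605, running G = 5.326938
t=4: π = [0.2896, 0.2289, 0.2527, 0.2288], E[r] = 1.8080, γ^t·E[r] = 0.740576, running G = 6.067514
t=5: π = [0.2890, 0.2289, 0.2531, 0.2289], E[r] = 1.8070, γ^t·E[r] = 0.592128, running G = 6.659642
t=6: π = [0.2892, 0.2289, 0.2530, 0.2289], E[r] = 1.8073, γ^t·E[r] = 0.473767, running G = 7.133409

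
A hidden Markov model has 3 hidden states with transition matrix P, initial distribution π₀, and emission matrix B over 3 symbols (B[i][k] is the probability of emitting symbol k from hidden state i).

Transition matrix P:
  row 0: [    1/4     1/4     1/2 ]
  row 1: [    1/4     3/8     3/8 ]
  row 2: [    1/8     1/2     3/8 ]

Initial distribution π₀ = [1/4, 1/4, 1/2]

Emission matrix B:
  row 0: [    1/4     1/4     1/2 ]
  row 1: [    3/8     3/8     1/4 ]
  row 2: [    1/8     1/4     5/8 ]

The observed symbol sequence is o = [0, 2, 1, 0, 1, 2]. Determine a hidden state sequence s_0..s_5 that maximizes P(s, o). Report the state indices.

t=0: δ = [6.250e-02, 9.375e-02, 6.250e-02]  (obs o_0=0)
t=1: δ = [1.172e-02, 8.789e-03, 2.197e-02]  ψ = [1, 1, 1]  (obs o_1=2)
t=2: δ = [7.324e-04, 4.120e-03, 2.060e-03]  ψ = [0, 2, 2]  (obs o_2=1)
t=3: δ = [2.575e-04, 5.794e-04, 1.931e-04]  ψ = [1, 1, 1]  (obs o_3=0)
t=4: δ = [3.621e-05, 8.147e-05, 5.431e-05]  ψ = [1, 1, 1]  (obs o_4=1)
t=5: δ = [1.018e-05, 7.638e-06, 1.910e-05]  ψ = [1, 1, 1]  (obs o_5=2)
backtrack: best end state = 2; path = [1, 2, 1, 1, 1, 2]

path = [1, 2, 1, 1, 1, 2]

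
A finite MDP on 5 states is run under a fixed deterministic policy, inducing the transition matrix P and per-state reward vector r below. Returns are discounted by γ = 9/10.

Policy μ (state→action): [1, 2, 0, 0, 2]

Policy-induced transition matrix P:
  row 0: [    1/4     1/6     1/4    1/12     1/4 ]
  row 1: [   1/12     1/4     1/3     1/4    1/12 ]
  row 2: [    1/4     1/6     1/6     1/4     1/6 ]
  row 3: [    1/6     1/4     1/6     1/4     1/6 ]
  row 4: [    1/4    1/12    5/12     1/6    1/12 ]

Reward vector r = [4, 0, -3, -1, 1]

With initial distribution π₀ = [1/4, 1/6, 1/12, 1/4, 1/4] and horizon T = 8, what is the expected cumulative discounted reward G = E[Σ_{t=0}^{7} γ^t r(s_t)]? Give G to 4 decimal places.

t=0: π = [0.2500, 0.1667, 0.0833, 0.2500, 0.2500], E[r] = 0.7500, γ^t·E[r] = 0.750000, running G = 0.750000
t=1: π = [0.2014, 0.1806, 0.2778, 0.1875, 0.1528], E[r] = -0.0625, γ^t·E[r] = -0.056250, running G = 0.693750
t=2: π = [0.2043, 0.1846, 0.2517, 0.2037, 0.1557], E[r] = 0.0139, γ^t·E[r] = 0.011250, running G = 0.705000
t=3: π = [0.2023, 0.1861, 0.2534, 0.2030, 0.1553], E[r] = 0.0013, γ^t·E[r] = 0.000914, running G = 0.705914
t=4: π = [0.2021, 0.1861, 0.2534, 0.2033, 0.1551], E[r] = -0.0001, γ^t·E[r] = -0.000040, running G = 0.705875
t=5: π = [0.2020, 0.1862, 0.2533, 0.2034, 0.1551], E[r] = -0.0001, γ^t·E[r] = -0.000057, running G = 0.705817
t=6: π = [0.2020, 0.1862, 0.2533, 0.2034, 0.1551], E[r] = -0.0002, γ^t·E[r] = -0.000100, running G = 0.705717
t=7: π = [0.2020, 0.1862, 0.2533, 0.2034, 0.1551], E[r] = -0.0002, γ^t·E[r] = -0.000094, running G = 0.705624

G = 0.7056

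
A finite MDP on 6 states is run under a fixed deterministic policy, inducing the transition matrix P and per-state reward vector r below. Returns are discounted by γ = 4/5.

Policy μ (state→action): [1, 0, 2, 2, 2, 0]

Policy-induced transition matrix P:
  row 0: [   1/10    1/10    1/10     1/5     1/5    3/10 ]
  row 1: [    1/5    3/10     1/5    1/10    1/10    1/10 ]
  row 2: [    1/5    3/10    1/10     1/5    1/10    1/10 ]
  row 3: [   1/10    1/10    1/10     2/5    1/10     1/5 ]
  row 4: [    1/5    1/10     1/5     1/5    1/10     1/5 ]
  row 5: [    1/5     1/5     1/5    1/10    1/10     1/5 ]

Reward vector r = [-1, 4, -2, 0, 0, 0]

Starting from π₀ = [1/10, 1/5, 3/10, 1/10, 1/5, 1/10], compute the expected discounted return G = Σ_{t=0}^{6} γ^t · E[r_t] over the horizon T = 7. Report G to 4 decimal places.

G = 0.9989

t=0: π = [0.1000, 0.2000, 0.3000, 0.1000, 0.2000, 0.1000], E[r] = 0.1000, γ^t·E[r] = 0.100000, running G = 0.100000
t=1: π = [0.1800, 0.2100, 0.1500, 0.1900, 0.1100, 0.1600], E[r] = 0.3600, γ^t·E[r] = 0.288000, running G = 0.388000
t=2: π = [0.1630, 0.1880, 0.1480, 0.2010, 0.1180, 0.1820], E[r] = 0.2930, γ^t·E[r] = 0.187520, running G = 0.575520
t=3: π = [0.1636, 0.1854, 0.1488, 0.2032, 0.1163, 0.1827], E[r] = 0.2804, γ^t·E[r] = 0.143565, running G = 0.719085
t=4: π = [0.1633, 0.1851, 0.1484, 0.2038, 0.1164, 0.1829], E[r] = 0.2802, γ^t·E[r] = 0.114786, running G = 0.833871
t=5: π = [0.1633, 0.1850, 0.1484, 0.2040, 0.1163, 0.1830], E[r] = 0.2798, γ^t·E[r] = 0.091701, running G = 0.925572
t=6: π = [0.1633, 0.1850, 0.1484, 0.2040, 0.1163, 0.1830], E[r] = 0.2798, γ^t·E[r] = 0.073350, running G = 0.998922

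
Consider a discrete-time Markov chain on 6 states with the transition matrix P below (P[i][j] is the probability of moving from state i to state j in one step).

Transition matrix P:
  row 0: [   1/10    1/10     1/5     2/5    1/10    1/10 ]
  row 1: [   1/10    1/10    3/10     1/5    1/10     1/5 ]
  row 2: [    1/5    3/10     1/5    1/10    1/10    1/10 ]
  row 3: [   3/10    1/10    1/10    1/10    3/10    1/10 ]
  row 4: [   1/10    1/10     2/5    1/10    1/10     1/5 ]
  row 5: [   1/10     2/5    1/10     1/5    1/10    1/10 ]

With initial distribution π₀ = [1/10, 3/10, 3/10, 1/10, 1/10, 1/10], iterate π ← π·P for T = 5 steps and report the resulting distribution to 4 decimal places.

π = [0.1571, 0.1824, 0.2144, 0.1786, 0.1357, 0.1318]

t=0: π = [0.1000, 0.3000, 0.3000, 0.1000, 0.1000, 0.1000]
t=1: π = [0.1500, 0.1900, 0.2300, 0.1700, 0.1200, 0.1400]
t=2: π = [0.1570, 0.1880, 0.2120, 0.1780, 0.1340, 0.1310]
t=3: π = [0.1568, 0.1817, 0.2147, 0.1790, 0.1356, 0.1322]
t=4: π = [0.1573, 0.1826, 0.2142, 0.1784, 0.1358, 0.1317]
t=5: π = [0.1571, 0.1824, 0.2144, 0.1786, 0.1357, 0.1318]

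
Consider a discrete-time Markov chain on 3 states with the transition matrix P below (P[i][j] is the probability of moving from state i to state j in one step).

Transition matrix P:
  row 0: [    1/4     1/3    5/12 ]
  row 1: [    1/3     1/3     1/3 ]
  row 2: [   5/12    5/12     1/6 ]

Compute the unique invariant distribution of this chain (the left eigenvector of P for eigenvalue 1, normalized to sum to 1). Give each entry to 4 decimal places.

Balance equations π_j = Σ_i π_i·P[i][j]:
  π_0 = 1/4·π_0 + 1/3·π_1 + 5/12·π_2
  π_1 = 1/3·π_0 + 1/3·π_1 + 5/12·π_2
  normalize: π_0 + π_1 + π_2 = 1
Solving the linear system gives exactly π = [60/181, 65/181, 56/181].

π = [0.3315, 0.3591, 0.3094]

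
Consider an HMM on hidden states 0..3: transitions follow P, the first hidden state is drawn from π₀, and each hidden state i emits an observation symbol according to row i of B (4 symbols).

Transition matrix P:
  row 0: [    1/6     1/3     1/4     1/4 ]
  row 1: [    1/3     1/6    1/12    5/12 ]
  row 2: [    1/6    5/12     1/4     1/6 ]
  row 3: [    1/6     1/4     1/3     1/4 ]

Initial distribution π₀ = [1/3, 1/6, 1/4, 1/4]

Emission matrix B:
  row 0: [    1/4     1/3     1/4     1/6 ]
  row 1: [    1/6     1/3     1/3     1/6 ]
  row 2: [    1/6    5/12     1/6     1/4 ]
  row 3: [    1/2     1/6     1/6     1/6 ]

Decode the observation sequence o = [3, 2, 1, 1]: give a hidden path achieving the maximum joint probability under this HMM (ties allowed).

path = [2, 1, 0, 1]

t=0: δ = [5.556e-02, 2.778e-02, 6.250e-02, 4.167e-02]  (obs o_0=3)
t=1: δ = [2.604e-03, 8.681e-03, 2.604e-03, 2.315e-03]  ψ = [2, 2, 2, 0]  (obs o_1=2)
t=2: δ = [9.645e-04, 4.823e-04, 3.215e-04, 6.028e-04]  ψ = [1, 1, 3, 1]  (obs o_2=1)
t=3: δ = [5.358e-05, 1.072e-04, 1.005e-04, 4.019e-05]  ψ = [0, 0, 0, 0]  (obs o_3=1)
backtrack: best end state = 1; path = [2, 1, 0, 1]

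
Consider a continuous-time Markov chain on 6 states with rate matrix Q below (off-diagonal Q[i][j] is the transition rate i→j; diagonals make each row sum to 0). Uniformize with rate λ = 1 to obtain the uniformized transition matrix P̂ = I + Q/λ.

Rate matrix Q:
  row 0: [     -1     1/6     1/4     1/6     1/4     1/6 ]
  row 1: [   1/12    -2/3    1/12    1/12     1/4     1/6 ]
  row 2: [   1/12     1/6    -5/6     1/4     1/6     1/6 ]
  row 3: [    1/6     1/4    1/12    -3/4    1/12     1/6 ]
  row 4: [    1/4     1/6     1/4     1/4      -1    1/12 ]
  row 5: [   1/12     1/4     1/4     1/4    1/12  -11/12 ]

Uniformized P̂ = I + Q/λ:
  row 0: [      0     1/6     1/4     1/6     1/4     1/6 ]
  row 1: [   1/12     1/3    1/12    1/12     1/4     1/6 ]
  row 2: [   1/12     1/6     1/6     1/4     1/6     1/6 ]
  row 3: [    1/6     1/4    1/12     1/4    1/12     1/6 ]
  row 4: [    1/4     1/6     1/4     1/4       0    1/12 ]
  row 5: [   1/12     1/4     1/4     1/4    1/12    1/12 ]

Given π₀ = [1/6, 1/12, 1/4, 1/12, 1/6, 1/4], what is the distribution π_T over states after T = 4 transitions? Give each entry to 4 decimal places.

t=0: π = [0.1667, 0.0833, 0.2500, 0.0833, 0.1667, 0.2500]
t=1: π = [0.1042, 0.2083, 0.2014, 0.2222, 0.1319, 0.1319]
t=2: π = [0.1152, 0.2309, 0.1615, 0.2066, 0.1412, 0.1447]
t=3: π = [0.1145, 0.2344, 0.1636, 0.2019, 0.1427, 0.1428]
t=4: π = [0.1144, 0.2345, 0.1636, 0.2014, 0.1432, 0.1429]

π = [0.1144, 0.2345, 0.1636, 0.2014, 0.1432, 0.1429]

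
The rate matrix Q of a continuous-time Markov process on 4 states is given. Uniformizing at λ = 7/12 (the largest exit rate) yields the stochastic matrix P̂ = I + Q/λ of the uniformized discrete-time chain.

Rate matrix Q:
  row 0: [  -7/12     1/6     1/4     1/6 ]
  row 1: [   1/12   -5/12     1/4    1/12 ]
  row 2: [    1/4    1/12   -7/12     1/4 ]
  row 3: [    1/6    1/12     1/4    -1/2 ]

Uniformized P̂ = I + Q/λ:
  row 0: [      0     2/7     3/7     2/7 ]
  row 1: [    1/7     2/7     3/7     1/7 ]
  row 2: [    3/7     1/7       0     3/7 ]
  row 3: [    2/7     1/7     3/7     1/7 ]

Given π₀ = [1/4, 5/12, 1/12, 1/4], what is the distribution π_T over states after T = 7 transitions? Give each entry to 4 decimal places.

π = [0.2323, 0.2056, 0.3006, 0.2616]

t=0: π = [0.2500, 0.4167, 0.0833, 0.2500]
t=1: π = [0.1667, 0.2381, 0.3929, 0.2024]
t=2: π = [0.2602, 0.2007, 0.2602, 0.2789]
t=3: π = [0.2199, 0.2087, 0.3171, 0.2544]
t=4: π = [0.2384, 0.2041, 0.2927, 0.2649]
t=5: π = [0.2303, 0.2061, 0.3031, 0.2605]
t=6: π = [0.2338, 0.2052, 0.2987, 0.2624]
t=7: π = [0.2323, 0.2056, 0.3006, 0.2616]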